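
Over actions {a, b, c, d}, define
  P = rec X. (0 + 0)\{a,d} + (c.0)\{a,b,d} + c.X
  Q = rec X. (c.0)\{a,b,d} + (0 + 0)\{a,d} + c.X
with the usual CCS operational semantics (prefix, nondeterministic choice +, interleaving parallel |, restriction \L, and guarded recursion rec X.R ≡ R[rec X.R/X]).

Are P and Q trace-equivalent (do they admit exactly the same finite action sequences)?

trace-equivalent

P's transition system — 2 states:
  s0 = rec X. (0 + 0)\{a,d} + (c.0)\{a,b,d} + c.X → =c=> s0, =c=> s1
  s1 = 0\{a,b,d} → ·
Q's transition system — 2 states:
  t0 = rec X. (c.0)\{a,b,d} + (0 + 0)\{a,d} + c.X → =c=> t0, =c=> t1
  t1 = 0\{a,b,d} → ·
Bisimilarity quotient blocks:
  B0 = {s0, t0}
  B1 = {s1, t1}
s0 ∈ B0, t0 ∈ B0 → same block
Bisimilar ⇒ trace-equivalent.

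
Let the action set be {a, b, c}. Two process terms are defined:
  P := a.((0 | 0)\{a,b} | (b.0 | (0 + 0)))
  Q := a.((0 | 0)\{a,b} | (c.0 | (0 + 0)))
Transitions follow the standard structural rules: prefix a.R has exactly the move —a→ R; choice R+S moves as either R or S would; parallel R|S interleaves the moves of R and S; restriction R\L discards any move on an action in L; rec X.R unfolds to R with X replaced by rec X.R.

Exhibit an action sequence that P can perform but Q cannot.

P's transition system — 3 states:
  u0 = a.((0 | 0)\{a,b} | (b.0 | (0 + 0))) → —a→ u1
  u1 = (0 | 0)\{a,b} | (b.0 | (0 + 0)) → —b→ u2
  u2 = (0 | 0)\{a,b} | (0 | (0 + 0)) → stopped
Q's transition system — 3 states:
  v0 = a.((0 | 0)\{a,b} | (c.0 | (0 + 0))) → —a→ v1
  v1 = (0 | 0)\{a,b} | (c.0 | (0 + 0)) → —c→ v2
  v2 = (0 | 0)\{a,b} | (0 | (0 + 0)) → stopped
Executing ab from P (initial set {u0}):
  after a @ step 1: {u1}
  after b @ step 2: {u2}
  ✓ P
Executing ab from Q (initial set {v0}):
  after a @ step 1: {v1}
  after b @ step 2: ∅ (Q stuck)

ab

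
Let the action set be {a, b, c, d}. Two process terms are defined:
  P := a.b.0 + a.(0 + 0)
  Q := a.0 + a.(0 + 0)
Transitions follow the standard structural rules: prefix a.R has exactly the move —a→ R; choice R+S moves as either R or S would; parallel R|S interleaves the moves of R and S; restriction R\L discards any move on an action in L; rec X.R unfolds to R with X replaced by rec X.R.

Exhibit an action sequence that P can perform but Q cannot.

P's transition system — 4 states:
  s0 = a.b.0 + a.(0 + 0) :: --a--▸ s1, --a--▸ s2
  s1 = 0 + 0 :: stopped
  s2 = b.0 :: --b--▸ s3
  s3 = 0 :: stopped
Q's transition system — 3 states:
  t0 = a.0 + a.(0 + 0) :: --a--▸ t1, --a--▸ t2
  t1 = 0 :: stopped
  t2 = 0 + 0 :: stopped
Run σ = ⟨ab⟩ on P: start {s0}
  after a @ step 1: {s1, s2}
  after b @ step 2: {s3}
  — P admits the full trace.
Run σ = ⟨ab⟩ on Q: start {t0}
  after a @ step 1: {t1, t2}
  after b @ step 2: ∅  — Q cannot continue

ab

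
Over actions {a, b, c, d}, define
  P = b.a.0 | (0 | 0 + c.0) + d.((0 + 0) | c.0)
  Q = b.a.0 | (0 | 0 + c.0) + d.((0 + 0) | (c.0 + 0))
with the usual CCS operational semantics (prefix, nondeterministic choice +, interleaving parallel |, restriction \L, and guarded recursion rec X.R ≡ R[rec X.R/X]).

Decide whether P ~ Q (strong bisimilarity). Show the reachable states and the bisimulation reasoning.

LTS(P): 8 reachable states
  s0 = b.a.0 | (0 | 0 + c.0) + d.((0 + 0) | c.0) ⊢ --b--▸ s1, --c--▸ s2, --d--▸ s3
  s1 = a.0 | (0 | 0 + c.0) ⊢ --a--▸ s4, --c--▸ s5
  s2 = b.a.0 | 0 ⊢ --b--▸ s5
  s3 = (0 + 0) | c.0 ⊢ --c--▸ s6
  s4 = 0 | (0 | 0 + c.0) ⊢ --c--▸ s7
  s5 = a.0 | 0 ⊢ --a--▸ s7
  s6 = (0 + 0) | 0 ⊢ ·
  s7 = 0 | 0 ⊢ ·
LTS(Q): 8 reachable states
  t0 = b.a.0 | (0 | 0 + c.0) + d.((0 + 0) | (c.0 + 0)) ⊢ --b--▸ t1, --c--▸ t2, --d--▸ t3
  t1 = a.0 | (0 | 0 + c.0) ⊢ --a--▸ t4, --c--▸ t5
  t2 = b.a.0 | 0 ⊢ --b--▸ t5
  t3 = (0 + 0) | (c.0 + 0) ⊢ --c--▸ t6
  t4 = 0 | (0 | 0 + c.0) ⊢ --c--▸ t7
  t5 = a.0 | 0 ⊢ --a--▸ t7
  t6 = (0 + 0) | 0 ⊢ ·
  t7 = 0 | 0 ⊢ ·
Bisimilarity quotient blocks:
  B0 = {s0, t0}
  B1 = {s3, s4, t3, t4}
  B2 = {s6, s7, t6, t7}
  B3 = {s2, t2}
  B4 = {s5, t5}
  B5 = {s1, t1}
s0 ∈ B0, t0 ∈ B0 → same block

YES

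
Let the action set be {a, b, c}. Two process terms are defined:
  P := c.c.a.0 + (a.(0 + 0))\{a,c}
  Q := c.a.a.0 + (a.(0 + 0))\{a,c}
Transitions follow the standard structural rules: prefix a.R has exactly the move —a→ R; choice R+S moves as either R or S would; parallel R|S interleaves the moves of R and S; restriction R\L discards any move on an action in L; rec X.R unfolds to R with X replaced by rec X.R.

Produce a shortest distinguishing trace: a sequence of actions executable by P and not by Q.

cc

Reachable graph of P (4 states):
  m0 = c.c.a.0 + (a.(0 + 0))\{a,c} :: -c-> m1
  m1 = c.a.0 :: -c-> m2
  m2 = a.0 :: -a-> m3
  m3 = 0 :: stopped
Reachable graph of Q (4 states):
  n0 = c.a.a.0 + (a.(0 + 0))\{a,c} :: -c-> n1
  n1 = a.a.0 :: -a-> n2
  n2 = a.0 :: -a-> n3
  n3 = 0 :: stopped
Executing cc from P (initial set {m0}):
  step 1 (c): {m1}
  step 2 (c): {m2}
  P completes σ.
Executing cc from Q (initial set {n0}):
  step 1 (c): {n1}
  step 2 (c): no successor for Q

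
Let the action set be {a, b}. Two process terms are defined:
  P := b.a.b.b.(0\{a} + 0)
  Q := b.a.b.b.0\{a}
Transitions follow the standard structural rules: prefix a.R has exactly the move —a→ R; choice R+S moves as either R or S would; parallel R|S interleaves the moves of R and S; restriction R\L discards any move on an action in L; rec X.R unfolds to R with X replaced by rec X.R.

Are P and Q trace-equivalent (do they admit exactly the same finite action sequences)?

traces(P) = traces(Q)

LTS(P): 5 reachable states
  p0 = b.a.b.b.(0\{a} + 0) | —b→ p1
  p1 = a.b.b.(0\{a} + 0) | —a→ p2
  p2 = b.b.(0\{a} + 0) | —b→ p3
  p3 = b.(0\{a} + 0) | —b→ p4
  p4 = 0\{a} + 0 | stopped
LTS(Q): 5 reachable states
  q0 = b.a.b.b.0\{a} | —b→ q1
  q1 = a.b.b.0\{a} | —a→ q2
  q2 = b.b.0\{a} | —b→ q3
  q3 = b.0\{a} | —b→ q4
  q4 = 0\{a} | stopped
Bisimilarity quotient blocks:
  B0 = {p0, q0}
  B1 = {p1, q1}
  B2 = {p2, q2}
  B3 = {p3, q3}
  B4 = {p4, q4}
p0 ∈ B0, q0 ∈ B0 → same block
Bisimilar ⇒ trace-equivalent.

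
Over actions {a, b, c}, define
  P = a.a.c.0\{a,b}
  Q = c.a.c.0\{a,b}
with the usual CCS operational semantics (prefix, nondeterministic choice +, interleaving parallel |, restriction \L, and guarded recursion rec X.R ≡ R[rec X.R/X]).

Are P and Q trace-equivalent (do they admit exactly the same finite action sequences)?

LTS(P): 4 reachable states
  m0 = a.a.c.0\{a,b} | —a→ m1
  m1 = a.c.0\{a,b} | —a→ m2
  m2 = c.0\{a,b} | —c→ m3
  m3 = 0\{a,b} | deadlocked
LTS(Q): 4 reachable states
  n0 = c.a.c.0\{a,b} | —c→ n1
  n1 = a.c.0\{a,b} | —a→ n2
  n2 = c.0\{a,b} | —c→ n3
  n3 = 0\{a,b} | deadlocked
Executing a from P (initial set {m0}):
  step 1 (a): {m1}
  ✓ P
Executing a from Q (initial set {n0}):
  step 1 (a): ∅ (Q stuck)

trace-distinct — witness ⟨a⟩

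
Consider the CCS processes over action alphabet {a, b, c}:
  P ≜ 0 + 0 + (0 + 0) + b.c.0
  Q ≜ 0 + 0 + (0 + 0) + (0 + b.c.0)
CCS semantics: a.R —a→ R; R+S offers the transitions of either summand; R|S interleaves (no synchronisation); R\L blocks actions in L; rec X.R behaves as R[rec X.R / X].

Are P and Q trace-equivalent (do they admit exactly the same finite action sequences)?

LTS(P): 3 reachable states
  p0 = 0 + 0 + (0 + 0) + b.c.0 → -b-> p1
  p1 = c.0 → -c-> p2
  p2 = 0 → ·
LTS(Q): 3 reachable states
  q0 = 0 + 0 + (0 + 0) + (0 + b.c.0) → -b-> q1
  q1 = c.0 → -c-> q2
  q2 = 0 → ·
Coarsest stable partition (strong bisimilarity classes):
  B0 = {p0, q0}
  B1 = {p1, q1}
  B2 = {p2, q2}
p0 ∈ B0, q0 ∈ B0 → same block
Bisimilar ⇒ trace-equivalent.

trace-equivalent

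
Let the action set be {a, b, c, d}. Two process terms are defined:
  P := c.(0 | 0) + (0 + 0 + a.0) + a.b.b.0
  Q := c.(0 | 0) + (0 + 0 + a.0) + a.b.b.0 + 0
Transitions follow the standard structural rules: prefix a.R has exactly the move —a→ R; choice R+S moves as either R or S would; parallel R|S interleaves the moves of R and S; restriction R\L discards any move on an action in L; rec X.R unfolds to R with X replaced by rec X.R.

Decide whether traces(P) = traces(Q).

P's transition system — 5 states:
  p0 = c.(0 | 0) + (0 + 0 + a.0) + a.b.b.0 → ··a··> p1, ··a··> p2, ··c··> p3
  p1 = 0 → (no moves)
  p2 = b.b.0 → ··b··> p4
  p3 = 0 | 0 → (no moves)
  p4 = b.0 → ··b··> p1
Q's transition system — 5 states:
  q0 = c.(0 | 0) + (0 + 0 + a.0) + a.b.b.0 + 0 → ··a··> q1, ··a··> q2, ··c··> q3
  q1 = 0 → (no moves)
  q2 = b.b.0 → ··b··> q4
  q3 = 0 | 0 → (no moves)
  q4 = b.0 → ··b··> q1
Coarsest stable partition (strong bisimilarity classes):
  B0 = {p0, q0}
  B1 = {p1, p3, q1, q3}
  B2 = {p2, q2}
  B3 = {p4, q4}
p0 ∈ B0, q0 ∈ B0 → same block
Bisimilar ⇒ trace-equivalent.

traces(P) = traces(Q)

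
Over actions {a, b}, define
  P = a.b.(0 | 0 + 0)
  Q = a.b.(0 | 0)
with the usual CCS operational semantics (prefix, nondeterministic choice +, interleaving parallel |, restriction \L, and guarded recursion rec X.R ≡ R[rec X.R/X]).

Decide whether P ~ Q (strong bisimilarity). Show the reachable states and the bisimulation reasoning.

P's transition system — 3 states:
  p0 = a.b.(0 | 0 + 0) → --a--▸ p1
  p1 = b.(0 | 0 + 0) → --b--▸ p2
  p2 = 0 | 0 + 0 → ∅
Q's transition system — 3 states:
  q0 = a.b.(0 | 0) → --a--▸ q1
  q1 = b.(0 | 0) → --b--▸ q2
  q2 = 0 | 0 → ∅
Bisimilarity quotient blocks:
  B0 = {p0, q0}
  B1 = {p1, q1}
  B2 = {p2, q2}
p0 ∈ B0, q0 ∈ B0 → same block

P ~ Q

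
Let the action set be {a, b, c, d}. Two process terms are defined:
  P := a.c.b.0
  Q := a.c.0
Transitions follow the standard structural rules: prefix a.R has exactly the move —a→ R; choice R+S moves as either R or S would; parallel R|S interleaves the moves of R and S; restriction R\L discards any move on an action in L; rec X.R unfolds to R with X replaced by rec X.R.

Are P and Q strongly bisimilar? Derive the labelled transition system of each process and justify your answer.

NO

P's transition system — 4 states:
  u0 = a.c.b.0 ⊢ --a--▸ u1
  u1 = c.b.0 ⊢ --c--▸ u2
  u2 = b.0 ⊢ --b--▸ u3
  u3 = 0 ⊢ (no moves)
Q's transition system — 3 states:
  v0 = a.c.0 ⊢ --a--▸ v1
  v1 = c.0 ⊢ --c--▸ v2
  v2 = 0 ⊢ (no moves)
Bisimilarity quotient blocks:
  B0 = {u0}
  B1 = {u1}
  B2 = {u2}
  B3 = {u3, v2}
  B4 = {v0}
  B5 = {v1}
u0 ∈ B0, v0 ∈ B4 → different blocks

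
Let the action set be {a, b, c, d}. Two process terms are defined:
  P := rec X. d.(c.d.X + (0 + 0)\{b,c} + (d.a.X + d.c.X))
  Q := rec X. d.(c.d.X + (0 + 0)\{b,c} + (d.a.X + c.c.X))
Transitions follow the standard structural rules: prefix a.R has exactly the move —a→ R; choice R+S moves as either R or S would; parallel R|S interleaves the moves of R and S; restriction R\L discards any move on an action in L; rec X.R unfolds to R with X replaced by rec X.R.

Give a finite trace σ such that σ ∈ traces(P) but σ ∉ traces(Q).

Reachable graph of P (5 states):
  p0 = rec X. d.(c.d.X + (0 + 0)\{b,c} + (d.a.X + d.c.X)) has moves —d→ p1
  p1 = c.d.(rec X. d.(c.d.X + (0 + 0)\{b,c} + (d.a.X + d.c.X))) + (0 + 0)\{b,c} + (d.a.(rec X. d.(c.d.X + (0 + 0)\{b,c} + (d.a.X + d.c.X))) + d.c.(rec X. d.(c.d.X + (0 + 0)\{b,c} + (d.a.X + d.c.X)))) has moves —c→ p2, —d→ p3, —d→ p4
  p2 = d.(rec X. d.(c.d.X + (0 + 0)\{b,c} + (d.a.X + d.c.X))) has moves —d→ p0
  p3 = a.(rec X. d.(c.d.X + (0 + 0)\{b,c} + (d.a.X + d.c.X))) has moves —a→ p0
  p4 = c.(rec X. d.(c.d.X + (0 + 0)\{b,c} + (d.a.X + d.c.X))) has moves —c→ p0
Reachable graph of Q (5 states):
  q0 = rec X. d.(c.d.X + (0 + 0)\{b,c} + (d.a.X + c.c.X)) has moves —d→ q1
  q1 = c.d.(rec X. d.(c.d.X + (0 + 0)\{b,c} + (d.a.X + c.c.X))) + (0 + 0)\{b,c} + (d.a.(rec X. d.(c.d.X + (0 + 0)\{b,c} + (d.a.X + c.c.X))) + c.c.(rec X. d.(c.d.X + (0 + 0)\{b,c} + (d.a.X + c.c.X)))) has moves —c→ q2, —c→ q3, —d→ q4
  q2 = c.(rec X. d.(c.d.X + (0 + 0)\{b,c} + (d.a.X + c.c.X))) has moves —c→ q0
  q3 = d.(rec X. d.(c.d.X + (0 + 0)\{b,c} + (d.a.X + c.c.X))) has moves —d→ q0
  q4 = a.(rec X. d.(c.d.X + (0 + 0)\{b,c} + (d.a.X + c.c.X))) has moves —a→ q0
Trace ⟨ddc⟩ through P, begin at {p0}:
  after d @ step 1: {p1}
  after d @ step 2: {p3, p4}
  after c @ step 3: {p0}
  ✓ P
Trace ⟨ddc⟩ through Q, begin at {q0}:
  after d @ step 1: {q1}
  after d @ step 2: {q4}
  after c @ step 3: no successor for Q

ddc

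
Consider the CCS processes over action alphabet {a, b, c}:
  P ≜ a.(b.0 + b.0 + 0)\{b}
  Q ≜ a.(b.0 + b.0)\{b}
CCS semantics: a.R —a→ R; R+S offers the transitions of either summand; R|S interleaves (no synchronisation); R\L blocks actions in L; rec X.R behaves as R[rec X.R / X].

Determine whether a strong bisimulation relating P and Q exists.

LTS(P): 2 reachable states
  p0 = a.(b.0 + b.0 + 0)\{b} | --a--▸ p1
  p1 = (b.0 + b.0 + 0)\{b} | (no moves)
LTS(Q): 2 reachable states
  q0 = a.(b.0 + b.0)\{b} | --a--▸ q1
  q1 = (b.0 + b.0)\{b} | (no moves)
Partition-refinement fixed point:
  B0 = {p0, q0}
  B1 = {p1, q1}
p0 ∈ B0, q0 ∈ B0 → same block

YES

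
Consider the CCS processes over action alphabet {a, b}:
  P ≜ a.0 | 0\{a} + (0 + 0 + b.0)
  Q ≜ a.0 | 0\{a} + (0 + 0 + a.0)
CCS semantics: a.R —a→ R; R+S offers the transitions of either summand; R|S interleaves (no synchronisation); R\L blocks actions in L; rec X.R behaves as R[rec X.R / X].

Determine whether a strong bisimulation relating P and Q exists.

NO

LTS(P): 3 reachable states
  s0 = a.0 | 0\{a} + (0 + 0 + b.0) → —a→ s1, —b→ s2
  s1 = 0 | 0\{a} → ∅
  s2 = 0 → ∅
LTS(Q): 3 reachable states
  t0 = a.0 | 0\{a} + (0 + 0 + a.0) → —a→ t1, —a→ t2
  t1 = 0 → ∅
  t2 = 0 | 0\{a} → ∅
Bisimilarity quotient blocks:
  B0 = {s0}
  B1 = {s1, s2, t1, t2}
  B2 = {t0}
s0 ∈ B0, t0 ∈ B2 → different blocks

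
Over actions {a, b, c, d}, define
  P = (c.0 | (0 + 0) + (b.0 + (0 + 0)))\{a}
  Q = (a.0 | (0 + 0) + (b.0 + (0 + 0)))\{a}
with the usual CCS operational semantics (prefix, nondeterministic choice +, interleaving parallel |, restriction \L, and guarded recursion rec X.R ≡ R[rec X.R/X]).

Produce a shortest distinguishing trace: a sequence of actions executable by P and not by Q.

c

P's transition system — 3 states:
  s0 = (c.0 | (0 + 0) + (b.0 + (0 + 0)))\{a} has moves --b--▸ s1, --c--▸ s2
  s1 = 0\{a} has moves ·
  s2 = (0 | (0 + 0))\{a} has moves ·
Q's transition system — 2 states:
  t0 = (a.0 | (0 + 0) + (b.0 + (0 + 0)))\{a} has moves --b--▸ t1
  t1 = 0\{a} has moves ·
Executing c from P (initial set {s0}):
  after c @ step 1: {s2}
  — P admits the full trace.
Executing c from Q (initial set {t0}):
  after c @ step 1: no successor for Q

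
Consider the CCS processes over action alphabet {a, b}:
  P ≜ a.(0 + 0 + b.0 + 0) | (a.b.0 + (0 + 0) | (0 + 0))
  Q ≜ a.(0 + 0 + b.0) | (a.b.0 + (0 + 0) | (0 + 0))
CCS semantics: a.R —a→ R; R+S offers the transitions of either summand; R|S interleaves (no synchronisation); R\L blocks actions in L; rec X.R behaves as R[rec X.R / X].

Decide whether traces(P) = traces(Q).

LTS(P): 9 reachable states
  u0 = a.(0 + 0 + b.0 + 0) | (a.b.0 + (0 + 0) | (0 + 0)) has moves -a-> u1, -a-> u2
  u1 = (0 + 0 + b.0 + 0) | (a.b.0 + (0 + 0) | (0 + 0)) has moves -a-> u3, -b-> u4
  u2 = a.(0 + 0 + b.0 + 0) | b.0 has moves -a-> u3, -b-> u5
  u3 = (0 + 0 + b.0 + 0) | b.0 has moves -b-> u6, -b-> u7
  u4 = 0 | (a.b.0 + (0 + 0) | (0 + 0)) has moves -a-> u7
  u5 = a.(0 + 0 + b.0 + 0) | 0 has moves -a-> u6
  u6 = (0 + 0 + b.0 + 0) | 0 has moves -b-> u8
  u7 = 0 | b.0 has moves -b-> u8
  u8 = 0 | 0 has moves ∅
LTS(Q): 9 reachable states
  v0 = a.(0 + 0 + b.0) | (a.b.0 + (0 + 0) | (0 + 0)) has moves -a-> v1, -a-> v2
  v1 = (0 + 0 + b.0) | (a.b.0 + (0 + 0) | (0 + 0)) has moves -a-> v3, -b-> v4
  v2 = a.(0 + 0 + b.0) | b.0 has moves -a-> v3, -b-> v5
  v3 = (0 + 0 + b.0) | b.0 has moves -b-> v6, -b-> v7
  v4 = 0 | (a.b.0 + (0 + 0) | (0 + 0)) has moves -a-> v7
  v5 = a.(0 + 0 + b.0) | 0 has moves -a-> v6
  v6 = (0 + 0 + b.0) | 0 has moves -b-> v8
  v7 = 0 | b.0 has moves -b-> v8
  v8 = 0 | 0 has moves ∅
Bisimilarity quotient blocks:
  B0 = {u0, v0}
  B1 = {u1, u2, v1, v2}
  B2 = {u3, v3}
  B3 = {u6, u7, v6, v7}
  B4 = {u8, v8}
  B5 = {u4, u5, v4, v5}
u0 ∈ B0, v0 ∈ B0 → same block
Bisimilar ⇒ trace-equivalent.

YES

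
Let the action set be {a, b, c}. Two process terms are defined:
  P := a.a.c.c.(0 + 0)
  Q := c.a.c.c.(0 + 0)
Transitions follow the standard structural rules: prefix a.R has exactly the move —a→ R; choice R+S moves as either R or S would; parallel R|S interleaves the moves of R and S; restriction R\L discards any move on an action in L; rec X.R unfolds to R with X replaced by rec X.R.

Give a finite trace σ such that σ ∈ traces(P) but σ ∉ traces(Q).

a

P's transition system — 5 states:
  u0 = a.a.c.c.(0 + 0) → -a-> u1
  u1 = a.c.c.(0 + 0) → -a-> u2
  u2 = c.c.(0 + 0) → -c-> u3
  u3 = c.(0 + 0) → -c-> u4
  u4 = 0 + 0 → (no moves)
Q's transition system — 5 states:
  v0 = c.a.c.c.(0 + 0) → -c-> v1
  v1 = a.c.c.(0 + 0) → -a-> v2
  v2 = c.c.(0 + 0) → -c-> v3
  v3 = c.(0 + 0) → -c-> v4
  v4 = 0 + 0 → (no moves)
Trace ⟨a⟩ through P, begin at {u0}:
  [1] a ⇒ {u1}
  ✓ P
Trace ⟨a⟩ through Q, begin at {v0}:
  [1] a ⇒ ∅ (Q stuck)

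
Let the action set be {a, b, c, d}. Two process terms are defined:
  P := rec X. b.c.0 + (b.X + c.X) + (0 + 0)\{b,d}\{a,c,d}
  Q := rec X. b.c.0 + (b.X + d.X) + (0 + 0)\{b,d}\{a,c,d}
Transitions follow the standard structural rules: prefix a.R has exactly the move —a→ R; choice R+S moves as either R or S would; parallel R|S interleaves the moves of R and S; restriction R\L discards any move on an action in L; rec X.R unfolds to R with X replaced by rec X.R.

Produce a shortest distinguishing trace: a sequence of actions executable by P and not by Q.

Reachable graph of P (3 states):
  s0 = rec X. b.c.0 + (b.X + c.X) + (0 + 0)\{b,d}\{a,c,d} has moves --b--▸ s0, --b--▸ s1, --c--▸ s0
  s1 = c.0 has moves --c--▸ s2
  s2 = 0 has moves ·
Reachable graph of Q (3 states):
  t0 = rec X. b.c.0 + (b.X + d.X) + (0 + 0)\{b,d}\{a,c,d} has moves --b--▸ t0, --b--▸ t1, --d--▸ t0
  t1 = c.0 has moves --c--▸ t2
  t2 = 0 has moves ·
Trace ⟨c⟩ through P, begin at {s0}:
  after c @ step 1: {s0}
  P completes σ.
Trace ⟨c⟩ through Q, begin at {t0}:
  after c @ step 1: no successor for Q

c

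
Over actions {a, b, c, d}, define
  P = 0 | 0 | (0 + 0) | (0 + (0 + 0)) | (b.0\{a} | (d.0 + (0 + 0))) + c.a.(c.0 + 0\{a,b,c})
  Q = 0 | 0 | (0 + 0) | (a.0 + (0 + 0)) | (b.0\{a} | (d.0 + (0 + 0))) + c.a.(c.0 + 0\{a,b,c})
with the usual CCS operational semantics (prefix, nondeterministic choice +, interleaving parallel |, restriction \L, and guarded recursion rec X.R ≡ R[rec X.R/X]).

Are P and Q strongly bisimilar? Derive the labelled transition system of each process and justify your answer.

not bisimilar

P's transition system — 7 states:
  s0 = 0 | 0 | (0 + 0) | (0 + (0 + 0)) | (b.0\{a} | (d.0 + (0 + 0))) + c.a.(c.0 + 0\{a,b,c}) → —b→ s1, —c→ s2, —d→ s3
  s1 = 0 | 0 | (0 + 0) | (0 + (0 + 0)) | (0\{a} | (d.0 + (0 + 0))) → —d→ s4
  s2 = a.(c.0 + 0\{a,b,c}) → —a→ s5
  s3 = 0 | 0 | (0 + 0) | (0 + (0 + 0)) | (b.0\{a} | 0) → —b→ s4
  s4 = 0 | 0 | (0 + 0) | (0 + (0 + 0)) | (0\{a} | 0) → ·
  s5 = c.0 + 0\{a,b,c} → —c→ s6
  s6 = 0 → ·
Q's transition system — 11 states:
  t0 = 0 | 0 | (0 + 0) | (a.0 + (0 + 0)) | (b.0\{a} | (d.0 + (0 + 0))) + c.a.(c.0 + 0\{a,b,c}) → —a→ t1, —b→ t2, —c→ t3, —d→ t4
  t1 = 0 | 0 | (0 + 0) | 0 | (b.0\{a} | (d.0 + (0 + 0))) → —b→ t5, —d→ t6
  t2 = 0 | 0 | (0 + 0) | (a.0 + (0 + 0)) | (0\{a} | (d.0 + (0 + 0))) → —a→ t5, —d→ t7
  t3 = a.(c.0 + 0\{a,b,c}) → —a→ t8
  t4 = 0 | 0 | (0 + 0) | (a.0 + (0 + 0)) | (b.0\{a} | 0) → —a→ t6, —b→ t7
  t5 = 0 | 0 | (0 + 0) | 0 | (0\{a} | (d.0 + (0 + 0))) → —d→ t9
  t6 = 0 | 0 | (0 + 0) | 0 | (b.0\{a} | 0) → —b→ t9
  t7 = 0 | 0 | (0 + 0) | (a.0 + (0 + 0)) | (0\{a} | 0) → —a→ t9
  t8 = c.0 + 0\{a,b,c} → —c→ t10
  t9 = 0 | 0 | (0 + 0) | 0 | (0\{a} | 0) → ·
  t10 = 0 → ·
Coarsest stable partition (strong bisimilarity classes):
  B0 = {s0}
  B1 = {s3, t6}
  B2 = {s4, s6, t10, t9}
  B3 = {s2, t3}
  B4 = {s5, t8}
  B5 = {s1, t5}
  B6 = {t0}
  B7 = {t2}
  B8 = {t7}
  B9 = {t1}
  B10 = {t4}
s0 ∈ B0, t0 ∈ B6 → different blocks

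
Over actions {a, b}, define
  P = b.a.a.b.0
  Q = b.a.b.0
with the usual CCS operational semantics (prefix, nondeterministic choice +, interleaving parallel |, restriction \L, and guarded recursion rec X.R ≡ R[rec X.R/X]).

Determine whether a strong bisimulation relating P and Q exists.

P's transition system — 5 states:
  u0 = b.a.a.b.0 :: —b→ u1
  u1 = a.a.b.0 :: —a→ u2
  u2 = a.b.0 :: —a→ u3
  u3 = b.0 :: —b→ u4
  u4 = 0 :: ·
Q's transition system — 4 states:
  v0 = b.a.b.0 :: —b→ v1
  v1 = a.b.0 :: —a→ v2
  v2 = b.0 :: —b→ v3
  v3 = 0 :: ·
Partition-refinement fixed point:
  B0 = {u0}
  B1 = {u1}
  B2 = {u2, v1}
  B3 = {u3, v2}
  B4 = {u4, v3}
  B5 = {v0}
u0 ∈ B0, v0 ∈ B5 → different blocks

P ≁ Q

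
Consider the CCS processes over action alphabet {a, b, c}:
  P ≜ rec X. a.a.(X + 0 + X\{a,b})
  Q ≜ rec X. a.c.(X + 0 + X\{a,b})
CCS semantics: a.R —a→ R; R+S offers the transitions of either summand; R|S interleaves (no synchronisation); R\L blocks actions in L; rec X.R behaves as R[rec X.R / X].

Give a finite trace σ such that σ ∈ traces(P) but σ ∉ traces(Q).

aa

LTS(P): 3 reachable states
  u0 = rec X. a.a.(X + 0 + X\{a,b}) has moves ··a··> u1
  u1 = a.((rec X. a.a.(X + 0 + X\{a,b})) + 0 + (rec X. a.a.(X + 0 + X\{a,b}))\{a,b}) has moves ··a··> u2
  u2 = (rec X. a.a.(X + 0 + X\{a,b})) + 0 + (rec X. a.a.(X + 0 + X\{a,b}))\{a,b} has moves ··a··> u1
LTS(Q): 3 reachable states
  v0 = rec X. a.c.(X + 0 + X\{a,b}) has moves ··a··> v1
  v1 = c.((rec X. a.c.(X + 0 + X\{a,b})) + 0 + (rec X. a.c.(X + 0 + X\{a,b}))\{a,b}) has moves ··c··> v2
  v2 = (rec X. a.c.(X + 0 + X\{a,b})) + 0 + (rec X. a.c.(X + 0 + X\{a,b}))\{a,b} has moves ··a··> v1
Trace ⟨aa⟩ through P, begin at {u0}:
  step 1 (a): {u1}
  step 2 (a): {u2}
  — P admits the full trace.
Trace ⟨aa⟩ through Q, begin at {v0}:
  step 1 (a): {v1}
  step 2 (a): no successor for Q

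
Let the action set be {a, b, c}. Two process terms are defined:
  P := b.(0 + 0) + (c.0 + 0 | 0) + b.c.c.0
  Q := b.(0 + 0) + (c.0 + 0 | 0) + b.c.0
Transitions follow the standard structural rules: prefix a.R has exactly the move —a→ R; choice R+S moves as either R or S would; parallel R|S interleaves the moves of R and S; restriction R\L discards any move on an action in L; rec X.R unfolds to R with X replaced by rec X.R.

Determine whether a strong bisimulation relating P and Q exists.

NO

Reachable graph of P (5 states):
  s0 = b.(0 + 0) + (c.0 + 0 | 0) + b.c.c.0 | =b=> s1, =b=> s2, =c=> s3
  s1 = 0 + 0 | deadlocked
  s2 = c.c.0 | =c=> s4
  s3 = 0 | deadlocked
  s4 = c.0 | =c=> s3
Reachable graph of Q (4 states):
  t0 = b.(0 + 0) + (c.0 + 0 | 0) + b.c.0 | =b=> t1, =b=> t2, =c=> t3
  t1 = 0 + 0 | deadlocked
  t2 = c.0 | =c=> t3
  t3 = 0 | deadlocked
Partition-refinement fixed point:
  B0 = {s0}
  B1 = {s2}
  B2 = {s4, t2}
  B3 = {s1, s3, t1, t3}
  B4 = {t0}
s0 ∈ B0, t0 ∈ B4 → different blocks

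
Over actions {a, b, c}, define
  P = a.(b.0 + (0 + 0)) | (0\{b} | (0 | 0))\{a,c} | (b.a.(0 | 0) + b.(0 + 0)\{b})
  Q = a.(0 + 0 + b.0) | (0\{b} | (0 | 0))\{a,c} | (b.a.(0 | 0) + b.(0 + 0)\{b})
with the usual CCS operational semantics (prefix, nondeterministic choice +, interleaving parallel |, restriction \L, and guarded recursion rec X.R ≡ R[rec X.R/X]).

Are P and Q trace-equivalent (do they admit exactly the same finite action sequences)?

LTS(P): 12 reachable states
  s0 = a.(b.0 + (0 + 0)) | (0\{b} | (0 | 0))\{a,c} | (b.a.(0 | 0) + b.(0 + 0)\{b}) ⊢ --a--▸ s1, --b--▸ s2, --b--▸ s3
  s1 = (b.0 + (0 + 0)) | (0\{b} | (0 | 0))\{a,c} | (b.a.(0 | 0) + b.(0 + 0)\{b}) ⊢ --b--▸ s4, --b--▸ s5, --b--▸ s6
  s2 = a.(b.0 + (0 + 0)) | (0\{b} | (0 | 0))\{a,c} | (0 + 0)\{b} ⊢ --a--▸ s4
  s3 = a.(b.0 + (0 + 0)) | (0\{b} | (0 | 0))\{a,c} | a.(0 | 0) ⊢ --a--▸ s5, --a--▸ s7
  s4 = (b.0 + (0 + 0)) | (0\{b} | (0 | 0))\{a,c} | (0 + 0)\{b} ⊢ --b--▸ s8
  s5 = (b.0 + (0 + 0)) | (0\{b} | (0 | 0))\{a,c} | a.(0 | 0) ⊢ --a--▸ s9, --b--▸ s10
  s6 = 0 | (0\{b} | (0 | 0))\{a,c} | (b.a.(0 | 0) + b.(0 + 0)\{b}) ⊢ --b--▸ s10, --b--▸ s8
  s7 = a.(b.0 + (0 + 0)) | (0\{b} | (0 | 0))\{a,c} | (0 | 0) ⊢ --a--▸ s9
  s8 = 0 | (0\{b} | (0 | 0))\{a,c} | (0 + 0)\{b} ⊢ ∅
  s9 = (b.0 + (0 + 0)) | (0\{b} | (0 | 0))\{a,c} | (0 | 0) ⊢ --b--▸ s11
  s10 = 0 | (0\{b} | (0 | 0))\{a,c} | a.(0 | 0) ⊢ --a--▸ s11
  s11 = 0 | (0\{b} | (0 | 0))\{a,c} | (0 | 0) ⊢ ∅
LTS(Q): 12 reachable states
  t0 = a.(0 + 0 + b.0) | (0\{b} | (0 | 0))\{a,c} | (b.a.(0 | 0) + b.(0 + 0)\{b}) ⊢ --a--▸ t1, --b--▸ t2, --b--▸ t3
  t1 = (0 + 0 + b.0) | (0\{b} | (0 | 0))\{a,c} | (b.a.(0 | 0) + b.(0 + 0)\{b}) ⊢ --b--▸ t4, --b--▸ t5, --b--▸ t6
  t2 = a.(0 + 0 + b.0) | (0\{b} | (0 | 0))\{a,c} | (0 + 0)\{b} ⊢ --a--▸ t4
  t3 = a.(0 + 0 + b.0) | (0\{b} | (0 | 0))\{a,c} | a.(0 | 0) ⊢ --a--▸ t5, --a--▸ t7
  t4 = (0 + 0 + b.0) | (0\{b} | (0 | 0))\{a,c} | (0 + 0)\{b} ⊢ --b--▸ t8
  t5 = (0 + 0 + b.0) | (0\{b} | (0 | 0))\{a,c} | a.(0 | 0) ⊢ --a--▸ t9, --b--▸ t10
  t6 = 0 | (0\{b} | (0 | 0))\{a,c} | (b.a.(0 | 0) + b.(0 + 0)\{b}) ⊢ --b--▸ t10, --b--▸ t8
  t7 = a.(0 + 0 + b.0) | (0\{b} | (0 | 0))\{a,c} | (0 | 0) ⊢ --a--▸ t9
  t8 = 0 | (0\{b} | (0 | 0))\{a,c} | (0 + 0)\{b} ⊢ ∅
  t9 = (0 + 0 + b.0) | (0\{b} | (0 | 0))\{a,c} | (0 | 0) ⊢ --b--▸ t11
  t10 = 0 | (0\{b} | (0 | 0))\{a,c} | a.(0 | 0) ⊢ --a--▸ t11
  t11 = 0 | (0\{b} | (0 | 0))\{a,c} | (0 | 0) ⊢ ∅
Partition-refinement fixed point:
  B0 = {s0, t0}
  B1 = {s1, t1}
  B2 = {s6, t6}
  B3 = {s10, t10}
  B4 = {s11, s8, t11, t8}
  B5 = {s5, t5}
  B6 = {s4, s9, t4, t9}
  B7 = {s3, t3}
  B8 = {s2, s7, t2, t7}
s0 ∈ B0, t0 ∈ B0 → same block
Bisimilar ⇒ trace-equivalent.

trace-equivalent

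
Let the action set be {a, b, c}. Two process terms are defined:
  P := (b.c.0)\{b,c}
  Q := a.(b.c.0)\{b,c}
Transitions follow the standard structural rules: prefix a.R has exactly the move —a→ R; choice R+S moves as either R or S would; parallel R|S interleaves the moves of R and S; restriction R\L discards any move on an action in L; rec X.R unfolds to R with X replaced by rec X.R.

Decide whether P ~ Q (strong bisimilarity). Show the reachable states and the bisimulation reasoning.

NO

P's transition system — 1 states:
  u0 = (b.c.0)\{b,c} :: ·
Q's transition system — 2 states:
  v0 = a.(b.c.0)\{b,c} :: =a=> v1
  v1 = (b.c.0)\{b,c} :: ·
Bisimilarity quotient blocks:
  B0 = {u0, v1}
  B1 = {v0}
u0 ∈ B0, v0 ∈ B1 → different blocks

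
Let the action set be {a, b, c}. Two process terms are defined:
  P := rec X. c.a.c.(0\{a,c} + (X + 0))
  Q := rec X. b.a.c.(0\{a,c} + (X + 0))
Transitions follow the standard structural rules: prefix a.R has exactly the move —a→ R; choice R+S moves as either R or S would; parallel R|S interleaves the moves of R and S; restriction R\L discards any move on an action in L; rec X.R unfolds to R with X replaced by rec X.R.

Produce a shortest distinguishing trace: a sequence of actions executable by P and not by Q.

c

Reachable graph of P (4 states):
  s0 = rec X. c.a.c.(0\{a,c} + (X + 0)) → --c--▸ s1
  s1 = a.c.(0\{a,c} + ((rec X. c.a.c.(0\{a,c} + (X + 0))) + 0)) → --a--▸ s2
  s2 = c.(0\{a,c} + ((rec X. c.a.c.(0\{a,c} + (X + 0))) + 0)) → --c--▸ s3
  s3 = 0\{a,c} + ((rec X. c.a.c.(0\{a,c} + (X + 0))) + 0) → --c--▸ s1
Reachable graph of Q (4 states):
  t0 = rec X. b.a.c.(0\{a,c} + (X + 0)) → --b--▸ t1
  t1 = a.c.(0\{a,c} + ((rec X. b.a.c.(0\{a,c} + (X + 0))) + 0)) → --a--▸ t2
  t2 = c.(0\{a,c} + ((rec X. b.a.c.(0\{a,c} + (X + 0))) + 0)) → --c--▸ t3
  t3 = 0\{a,c} + ((rec X. b.a.c.(0\{a,c} + (X + 0))) + 0) → --b--▸ t1
Trace ⟨c⟩ through P, begin at {s0}:
  [1] c ⇒ {s1}
  — P admits the full trace.
Trace ⟨c⟩ through Q, begin at {t0}:
  [1] c ⇒ ∅  — Q cannot continue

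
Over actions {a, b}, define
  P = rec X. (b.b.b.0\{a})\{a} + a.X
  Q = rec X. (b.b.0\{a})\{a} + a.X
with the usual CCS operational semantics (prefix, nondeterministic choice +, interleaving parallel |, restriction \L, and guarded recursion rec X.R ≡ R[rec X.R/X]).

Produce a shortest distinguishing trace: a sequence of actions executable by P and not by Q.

bbb

Reachable graph of P (4 states):
  s0 = rec X. (b.b.b.0\{a})\{a} + a.X → --a--▸ s0, --b--▸ s1
  s1 = (b.b.0\{a})\{a} → --b--▸ s2
  s2 = (b.0\{a})\{a} → --b--▸ s3
  s3 = 0\{a}\{a} → stopped
Reachable graph of Q (3 states):
  t0 = rec X. (b.b.0\{a})\{a} + a.X → --a--▸ t0, --b--▸ t1
  t1 = (b.0\{a})\{a} → --b--▸ t2
  t2 = 0\{a}\{a} → stopped
Run σ = ⟨bbb⟩ on P: start {s0}
  [1] b ⇒ {s1}
  [2] b ⇒ {s2}
  [3] b ⇒ {s3}
  — P admits the full trace.
Run σ = ⟨bbb⟩ on Q: start {t0}
  [1] b ⇒ {t1}
  [2] b ⇒ {t2}
  [3] b ⇒ ∅  — Q cannot continue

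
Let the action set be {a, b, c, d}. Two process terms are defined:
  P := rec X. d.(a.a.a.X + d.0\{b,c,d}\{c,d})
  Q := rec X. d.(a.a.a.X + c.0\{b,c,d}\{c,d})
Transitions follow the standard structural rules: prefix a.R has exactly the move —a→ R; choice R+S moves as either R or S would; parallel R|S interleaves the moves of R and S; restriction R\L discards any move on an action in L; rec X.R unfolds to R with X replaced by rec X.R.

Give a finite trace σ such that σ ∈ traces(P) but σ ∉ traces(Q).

dd

LTS(P): 5 reachable states
  u0 = rec X. d.(a.a.a.X + d.0\{b,c,d}\{c,d}) has moves ··d··> u1
  u1 = a.a.a.(rec X. d.(a.a.a.X + d.0\{b,c,d}\{c,d})) + d.0\{b,c,d}\{c,d} has moves ··a··> u2, ··d··> u3
  u2 = a.a.(rec X. d.(a.a.a.X + d.0\{b,c,d}\{c,d})) has moves ··a··> u4
  u3 = 0\{b,c,d}\{c,d} has moves ∅
  u4 = a.(rec X. d.(a.a.a.X + d.0\{b,c,d}\{c,d})) has moves ··a··> u0
LTS(Q): 5 reachable states
  v0 = rec X. d.(a.a.a.X + c.0\{b,c,d}\{c,d}) has moves ··d··> v1
  v1 = a.a.a.(rec X. d.(a.a.a.X + c.0\{b,c,d}\{c,d})) + c.0\{b,c,d}\{c,d} has moves ··a··> v2, ··c··> v3
  v2 = a.a.(rec X. d.(a.a.a.X + c.0\{b,c,d}\{c,d})) has moves ··a··> v4
  v3 = 0\{b,c,d}\{c,d} has moves ∅
  v4 = a.(rec X. d.(a.a.a.X + c.0\{b,c,d}\{c,d})) has moves ··a··> v0
Run σ = ⟨dd⟩ on P: start {u0}
  [1] d ⇒ {u1}
  [2] d ⇒ {u3}
  — P admits the full trace.
Run σ = ⟨dd⟩ on Q: start {v0}
  [1] d ⇒ {v1}
  [2] d ⇒ ∅ (Q stuck)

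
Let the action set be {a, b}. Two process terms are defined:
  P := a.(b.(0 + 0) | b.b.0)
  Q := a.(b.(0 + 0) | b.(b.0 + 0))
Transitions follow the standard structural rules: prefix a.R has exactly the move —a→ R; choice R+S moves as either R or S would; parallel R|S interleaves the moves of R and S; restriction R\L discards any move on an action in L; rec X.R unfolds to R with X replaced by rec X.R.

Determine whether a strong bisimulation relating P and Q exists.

Reachable graph of P (7 states):
  u0 = a.(b.(0 + 0) | b.b.0) :: --a--▸ u1
  u1 = b.(0 + 0) | b.b.0 :: --b--▸ u2, --b--▸ u3
  u2 = (0 + 0) | b.b.0 :: --b--▸ u4
  u3 = b.(0 + 0) | b.0 :: --b--▸ u4, --b--▸ u5
  u4 = (0 + 0) | b.0 :: --b--▸ u6
  u5 = b.(0 + 0) | 0 :: --b--▸ u6
  u6 = (0 + 0) | 0 :: ∅
Reachable graph of Q (7 states):
  v0 = a.(b.(0 + 0) | b.(b.0 + 0)) :: --a--▸ v1
  v1 = b.(0 + 0) | b.(b.0 + 0) :: --b--▸ v2, --b--▸ v3
  v2 = (0 + 0) | b.(b.0 + 0) :: --b--▸ v4
  v3 = b.(0 + 0) | (b.0 + 0) :: --b--▸ v4, --b--▸ v5
  v4 = (0 + 0) | (b.0 + 0) :: --b--▸ v6
  v5 = b.(0 + 0) | 0 :: --b--▸ v6
  v6 = (0 + 0) | 0 :: ∅
Coarsest stable partition (strong bisimilarity classes):
  B0 = {u0, v0}
  B1 = {u1, v1}
  B2 = {u2, u3, v2, v3}
  B3 = {u4, u5, v4, v5}
  B4 = {u6, v6}
u0 ∈ B0, v0 ∈ B0 → same block

YES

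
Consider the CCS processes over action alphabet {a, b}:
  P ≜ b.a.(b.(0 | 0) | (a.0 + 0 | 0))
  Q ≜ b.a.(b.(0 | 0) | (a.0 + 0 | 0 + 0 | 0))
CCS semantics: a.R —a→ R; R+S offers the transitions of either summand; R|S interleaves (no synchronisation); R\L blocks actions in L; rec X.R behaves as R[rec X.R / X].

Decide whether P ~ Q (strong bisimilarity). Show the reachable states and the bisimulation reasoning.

YES

P's transition system — 6 states:
  s0 = b.a.(b.(0 | 0) | (a.0 + 0 | 0)) has moves =b=> s1
  s1 = a.(b.(0 | 0) | (a.0 + 0 | 0)) has moves =a=> s2
  s2 = b.(0 | 0) | (a.0 + 0 | 0) has moves =a=> s3, =b=> s4
  s3 = b.(0 | 0) | 0 has moves =b=> s5
  s4 = 0 | 0 | (a.0 + 0 | 0) has moves =a=> s5
  s5 = 0 | 0 | 0 has moves deadlocked
Q's transition system — 6 states:
  t0 = b.a.(b.(0 | 0) | (a.0 + 0 | 0 + 0 | 0)) has moves =b=> t1
  t1 = a.(b.(0 | 0) | (a.0 + 0 | 0 + 0 | 0)) has moves =a=> t2
  t2 = b.(0 | 0) | (a.0 + 0 | 0 + 0 | 0) has moves =a=> t3, =b=> t4
  t3 = b.(0 | 0) | 0 has moves =b=> t5
  t4 = 0 | 0 | (a.0 + 0 | 0 + 0 | 0) has moves =a=> t5
  t5 = 0 | 0 | 0 has moves deadlocked
Coarsest stable partition (strong bisimilarity classes):
  B0 = {s0, t0}
  B1 = {s1, t1}
  B2 = {s2, t2}
  B3 = {s4, t4}
  B4 = {s5, t5}
  B5 = {s3, t3}
s0 ∈ B0, t0 ∈ B0 → same block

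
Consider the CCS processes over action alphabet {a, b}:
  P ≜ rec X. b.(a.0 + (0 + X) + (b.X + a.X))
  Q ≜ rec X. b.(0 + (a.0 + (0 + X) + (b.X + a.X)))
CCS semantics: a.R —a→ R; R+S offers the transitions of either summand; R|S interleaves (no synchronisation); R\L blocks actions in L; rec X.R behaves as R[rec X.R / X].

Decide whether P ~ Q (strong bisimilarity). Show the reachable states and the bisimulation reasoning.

YES

P's transition system — 3 states:
  m0 = rec X. b.(a.0 + (0 + X) + (b.X + a.X)) | =b=> m1
  m1 = a.0 + (0 + (rec X. b.(a.0 + (0 + X) + (b.X + a.X)))) + (b.(rec X. b.(a.0 + (0 + X) + (b.X + a.X))) + a.(rec X. b.(a.0 + (0 + X) + (b.X + a.X)))) | =a=> m0, =a=> m2, =b=> m0, =b=> m1
  m2 = 0 | deadlocked
Q's transition system — 3 states:
  n0 = rec X. b.(0 + (a.0 + (0 + X) + (b.X + a.X))) | =b=> n1
  n1 = 0 + (a.0 + (0 + (rec X. b.(0 + (a.0 + (0 + X) + (b.X + a.X))))) + (b.(rec X. b.(0 + (a.0 + (0 + X) + (b.X + a.X)))) + a.(rec X. b.(0 + (a.0 + (0 + X) + (b.X + a.X)))))) | =a=> n0, =a=> n2, =b=> n0, =b=> n1
  n2 = 0 | deadlocked
Bisimilarity quotient blocks:
  B0 = {m0, n0}
  B1 = {m1, n1}
  B2 = {m2, n2}
m0 ∈ B0, n0 ∈ B0 → same block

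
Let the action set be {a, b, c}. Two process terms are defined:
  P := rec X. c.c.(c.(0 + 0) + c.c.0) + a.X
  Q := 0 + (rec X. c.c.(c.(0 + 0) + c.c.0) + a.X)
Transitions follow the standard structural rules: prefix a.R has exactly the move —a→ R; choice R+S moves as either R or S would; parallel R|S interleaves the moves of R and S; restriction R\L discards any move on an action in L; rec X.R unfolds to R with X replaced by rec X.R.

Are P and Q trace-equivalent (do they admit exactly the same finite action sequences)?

trace-equivalent

P's transition system — 6 states:
  u0 = rec X. c.c.(c.(0 + 0) + c.c.0) + a.X :: --a--▸ u0, --c--▸ u1
  u1 = c.(c.(0 + 0) + c.c.0) :: --c--▸ u2
  u2 = c.(0 + 0) + c.c.0 :: --c--▸ u3, --c--▸ u4
  u3 = 0 + 0 :: ·
  u4 = c.0 :: --c--▸ u5
  u5 = 0 :: ·
Q's transition system — 7 states:
  v0 = 0 + (rec X. c.c.(c.(0 + 0) + c.c.0) + a.X) :: --a--▸ v1, --c--▸ v2
  v1 = rec X. c.c.(c.(0 + 0) + c.c.0) + a.X :: --a--▸ v1, --c--▸ v2
  v2 = c.(c.(0 + 0) + c.c.0) :: --c--▸ v3
  v3 = c.(0 + 0) + c.c.0 :: --c--▸ v4, --c--▸ v5
  v4 = 0 + 0 :: ·
  v5 = c.0 :: --c--▸ v6
  v6 = 0 :: ·
Coarsest stable partition (strong bisimilarity classes):
  B0 = {u0, v0, v1}
  B1 = {u1, v2}
  B2 = {u2, v3}
  B3 = {u4, v5}
  B4 = {u3, u5, v4, v6}
u0 ∈ B0, v0 ∈ B0 → same block
Bisimilar ⇒ trace-equivalent.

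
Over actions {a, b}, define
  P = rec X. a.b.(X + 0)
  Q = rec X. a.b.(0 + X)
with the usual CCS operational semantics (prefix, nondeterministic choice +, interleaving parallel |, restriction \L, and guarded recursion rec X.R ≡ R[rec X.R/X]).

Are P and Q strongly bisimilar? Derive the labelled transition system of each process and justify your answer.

P's transition system — 3 states:
  m0 = rec X. a.b.(X + 0) ⊢ -a-> m1
  m1 = b.((rec X. a.b.(X + 0)) + 0) ⊢ -b-> m2
  m2 = (rec X. a.b.(X + 0)) + 0 ⊢ -a-> m1
Q's transition system — 3 states:
  n0 = rec X. a.b.(0 + X) ⊢ -a-> n1
  n1 = b.(0 + (rec X. a.b.(0 + X))) ⊢ -b-> n2
  n2 = 0 + (rec X. a.b.(0 + X)) ⊢ -a-> n1
Partition-refinement fixed point:
  B0 = {m0, m2, n0, n2}
  B1 = {m1, n1}
m0 ∈ B0, n0 ∈ B0 → same block

bisimilar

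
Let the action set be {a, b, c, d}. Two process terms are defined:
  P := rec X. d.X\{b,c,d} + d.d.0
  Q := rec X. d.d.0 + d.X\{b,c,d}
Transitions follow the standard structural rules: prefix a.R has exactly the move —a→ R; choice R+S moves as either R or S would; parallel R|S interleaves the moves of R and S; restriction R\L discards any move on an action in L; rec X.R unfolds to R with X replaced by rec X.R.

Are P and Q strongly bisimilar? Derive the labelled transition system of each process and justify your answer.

LTS(P): 4 reachable states
  p0 = rec X. d.X\{b,c,d} + d.d.0 ⊢ --d--▸ p1, --d--▸ p2
  p1 = (rec X. d.X\{b,c,d} + d.d.0)\{b,c,d} ⊢ (no moves)
  p2 = d.0 ⊢ --d--▸ p3
  p3 = 0 ⊢ (no moves)
LTS(Q): 4 reachable states
  q0 = rec X. d.d.0 + d.X\{b,c,d} ⊢ --d--▸ q1, --d--▸ q2
  q1 = (rec X. d.d.0 + d.X\{b,c,d})\{b,c,d} ⊢ (no moves)
  q2 = d.0 ⊢ --d--▸ q3
  q3 = 0 ⊢ (no moves)
Coarsest stable partition (strong bisimilarity classes):
  B0 = {p0, q0}
  B1 = {p1, p3, q1, q3}
  B2 = {p2, q2}
p0 ∈ B0, q0 ∈ B0 → same block

P ~ Q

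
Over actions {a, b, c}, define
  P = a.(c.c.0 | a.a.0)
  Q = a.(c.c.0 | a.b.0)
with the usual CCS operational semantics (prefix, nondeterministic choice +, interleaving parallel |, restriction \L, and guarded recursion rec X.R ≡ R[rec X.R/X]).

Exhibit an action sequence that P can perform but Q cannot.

LTS(P): 10 reachable states
  m0 = a.(c.c.0 | a.a.0) | =a=> m1
  m1 = c.c.0 | a.a.0 | =a=> m2, =c=> m3
  m2 = c.c.0 | a.0 | =a=> m4, =c=> m5
  m3 = c.0 | a.a.0 | =a=> m5, =c=> m6
  m4 = c.c.0 | 0 | =c=> m7
  m5 = c.0 | a.0 | =a=> m7, =c=> m8
  m6 = 0 | a.a.0 | =a=> m8
  m7 = c.0 | 0 | =c=> m9
  m8 = 0 | a.0 | =a=> m9
  m9 = 0 | 0 | deadlocked
LTS(Q): 10 reachable states
  n0 = a.(c.c.0 | a.b.0) | =a=> n1
  n1 = c.c.0 | a.b.0 | =a=> n2, =c=> n3
  n2 = c.c.0 | b.0 | =b=> n4, =c=> n5
  n3 = c.0 | a.b.0 | =a=> n5, =c=> n6
  n4 = c.c.0 | 0 | =c=> n7
  n5 = c.0 | b.0 | =b=> n7, =c=> n8
  n6 = 0 | a.b.0 | =a=> n8
  n7 = c.0 | 0 | =c=> n9
  n8 = 0 | b.0 | =b=> n9
  n9 = 0 | 0 | deadlocked
Run σ = ⟨aaa⟩ on P: start {m0}
  [1] a ⇒ {m1}
  [2] a ⇒ {m2}
  [3] a ⇒ {m4}
  ✓ P
Run σ = ⟨aaa⟩ on Q: start {n0}
  [1] a ⇒ {n1}
  [2] a ⇒ {n2}
  [3] a ⇒ ∅ (Q stuck)

aaa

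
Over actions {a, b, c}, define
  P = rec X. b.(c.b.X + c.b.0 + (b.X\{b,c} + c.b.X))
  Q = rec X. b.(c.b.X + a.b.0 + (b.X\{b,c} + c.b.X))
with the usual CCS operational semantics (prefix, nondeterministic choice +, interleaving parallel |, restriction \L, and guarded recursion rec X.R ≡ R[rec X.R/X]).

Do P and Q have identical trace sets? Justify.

traces(P) ≠ traces(Q) — witness ⟨ba⟩

P's transition system — 6 states:
  u0 = rec X. b.(c.b.X + c.b.0 + (b.X\{b,c} + c.b.X)) | =b=> u1
  u1 = c.b.(rec X. b.(c.b.X + c.b.0 + (b.X\{b,c} + c.b.X))) + c.b.0 + (b.(rec X. b.(c.b.X + c.b.0 + (b.X\{b,c} + c.b.X)))\{b,c} + c.b.(rec X. b.(c.b.X + c.b.0 + (b.X\{b,c} + c.b.X)))) | =b=> u2, =c=> u3, =c=> u4
  u2 = (rec X. b.(c.b.X + c.b.0 + (b.X\{b,c} + c.b.X)))\{b,c} | ∅
  u3 = b.(rec X. b.(c.b.X + c.b.0 + (b.X\{b,c} + c.b.X))) | =b=> u0
  u4 = b.0 | =b=> u5
  u5 = 0 | ∅
Q's transition system — 6 states:
  v0 = rec X. b.(c.b.X + a.b.0 + (b.X\{b,c} + c.b.X)) | =b=> v1
  v1 = c.b.(rec X. b.(c.b.X + a.b.0 + (b.X\{b,c} + c.b.X))) + a.b.0 + (b.(rec X. b.(c.b.X + a.b.0 + (b.X\{b,c} + c.b.X)))\{b,c} + c.b.(rec X. b.(c.b.X + a.b.0 + (b.X\{b,c} + c.b.X)))) | =a=> v2, =b=> v3, =c=> v4
  v2 = b.0 | =b=> v5
  v3 = (rec X. b.(c.b.X + a.b.0 + (b.X\{b,c} + c.b.X)))\{b,c} | ∅
  v4 = b.(rec X. b.(c.b.X + a.b.0 + (b.X\{b,c} + c.b.X))) | =b=> v0
  v5 = 0 | ∅
Trace ⟨ba⟩ through Q, begin at {v0}:
  [1] b ⇒ {v1}
  [2] a ⇒ {v2}
  ✓ Q
Trace ⟨ba⟩ through P, begin at {u0}:
  [1] b ⇒ {u1}
  [2] a ⇒ no successor for P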